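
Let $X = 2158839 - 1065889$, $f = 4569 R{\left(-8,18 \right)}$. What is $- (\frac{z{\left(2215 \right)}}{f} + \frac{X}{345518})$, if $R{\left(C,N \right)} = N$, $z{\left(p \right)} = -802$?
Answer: $- \frac{22402322116}{7104022839} \approx -3.1535$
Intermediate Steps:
$f = 82242$ ($f = 4569 \cdot 18 = 82242$)
$X = 1092950$ ($X = 2158839 - 1065889 = 1092950$)
$- (\frac{z{\left(2215 \right)}}{f} + \frac{X}{345518}) = - (- \frac{802}{82242} + \frac{1092950}{345518}) = - (\left(-802\right) \frac{1}{82242} + 1092950 \cdot \frac{1}{345518}) = - (- \frac{401}{41121} + \frac{546475}{172759}) = \left(-1\right) \frac{22402322116}{7104022839} = - \frac{22402322116}{7104022839}$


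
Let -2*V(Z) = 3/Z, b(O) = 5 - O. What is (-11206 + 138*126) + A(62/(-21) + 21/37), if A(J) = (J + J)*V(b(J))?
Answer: 35477875/5738 ≈ 6183.0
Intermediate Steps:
V(Z) = -3/(2*Z)
A(J) = -3*J/(5 - J) (A(J) = (J + J)*(-3/(2*(5 - J))) = (2*J)*(-3/(2*(5 - J))) = -3*J/(5 - J))
(-11206 + 138*126) + A(62/(-21) + 21/37) = (-11206 + 138*126) + 3*(62/(-21) + 21/37)/(-5 + (62/(-21) + 21/37)) = (-11206 + 17388) + 3*(62*(-1/21) + 21*(1/37))/(-5 + (62*(-1/21) + 21*(1/37))) = 6182 + 3*(-62/21 + 21/37)/(-5 + (-62/21 + 21/37)) = 6182 + 3*(-1853/777)/(-5 - 1853/777) = 6182 + 3*(-1853/777)/(-5738/777) = 6182 + 3*(-1853/777)*(-777/5738) = 6182 + 5559/5738 = 35477875/5738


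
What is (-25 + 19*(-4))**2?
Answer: 10201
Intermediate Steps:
(-25 + 19*(-4))**2 = (-25 - 76)**2 = (-101)**2 = 10201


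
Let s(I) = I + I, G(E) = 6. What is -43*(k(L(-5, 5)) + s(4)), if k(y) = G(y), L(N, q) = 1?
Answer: -602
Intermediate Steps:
s(I) = 2*I
k(y) = 6
-43*(k(L(-5, 5)) + s(4)) = -43*(6 + 2*4) = -43*(6 + 8) = -43*14 = -602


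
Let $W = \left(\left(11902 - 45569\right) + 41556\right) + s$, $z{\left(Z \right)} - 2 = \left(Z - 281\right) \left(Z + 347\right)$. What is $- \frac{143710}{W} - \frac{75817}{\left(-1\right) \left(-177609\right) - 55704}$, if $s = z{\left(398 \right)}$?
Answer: $- \frac{1766130593}{827700120} \approx -2.1338$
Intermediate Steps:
$z{\left(Z \right)} = 2 + \left(-281 + Z\right) \left(347 + Z\right)$ ($z{\left(Z \right)} = 2 + \left(Z - 281\right) \left(Z + 347\right) = 2 + \left(-281 + Z\right) \left(347 + Z\right)$)
$s = 87167$ ($s = -97505 + 398^{2} + 66 \cdot 398 = -97505 + 158404 + 26268 = 87167$)
$W = 95056$ ($W = \left(\left(11902 - 45569\right) + 41556\right) + 87167 = \left(-33667 + 41556\right) + 87167 = 7889 + 87167 = 95056$)
$- \frac{143710}{W} - \frac{75817}{\left(-1\right) \left(-177609\right) - 55704} = - \frac{143710}{95056} - \frac{75817}{\left(-1\right) \left(-177609\right) - 55704} = \left(-143710\right) \frac{1}{95056} - \frac{75817}{177609 - 55704} = - \frac{71855}{47528} - \frac{75817}{121905} = - \frac{71855}{47528} - \frac{10831}{17415} = - \frac{1766130593}{827700120}$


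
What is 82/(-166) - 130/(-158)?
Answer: 2156/6557 ≈ 0.32881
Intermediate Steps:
82/(-166) - 130/(-158) = 82*(-1/166) - 130*(-1/158) = -41/83 + 65/79 = 2156/6557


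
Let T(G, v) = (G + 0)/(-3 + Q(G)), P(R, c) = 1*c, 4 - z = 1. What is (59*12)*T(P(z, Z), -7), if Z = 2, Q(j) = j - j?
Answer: -472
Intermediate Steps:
Q(j) = 0
z = 3 (z = 4 - 1*1 = 4 - 1 = 3)
P(R, c) = c
T(G, v) = -G/3 (T(G, v) = (G + 0)/(-3 + 0) = G/(-3) = G*(-⅓) = -G/3)
(59*12)*T(P(z, Z), -7) = (59*12)*(-⅓*2) = 708*(-⅔) = -472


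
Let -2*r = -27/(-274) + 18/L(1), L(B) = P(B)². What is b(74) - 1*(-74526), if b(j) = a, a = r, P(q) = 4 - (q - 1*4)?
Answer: 2001165897/26852 ≈ 74526.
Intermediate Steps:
P(q) = 8 - q (P(q) = 4 - (q - 4) = 4 - (-4 + q) = 4 + (4 - q) = 8 - q)
L(B) = (8 - B)²
r = -6255/26852 (r = -(-27/(-274) + 18/((-8 + 1)²))/2 = -(-27*(-1/274) + 18/((-7)²))/2 = -(27/274 + 18/49)/2 = -½*6255/13426 = -6255/26852 ≈ -0.23294)
a = -6255/26852 ≈ -0.23294
b(j) = -6255/26852
b(74) - 1*(-74526) = -6255/26852 - 1*(-74526) = -6255/26852 + 74526 = 2001165897/26852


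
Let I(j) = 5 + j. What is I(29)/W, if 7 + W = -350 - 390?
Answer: -34/747 ≈ -0.045515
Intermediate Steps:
W = -747 (W = -7 + (-350 - 390) = -7 - 740 = -747)
I(29)/W = (5 + 29)/(-747) = 34*(-1/747) = -34/747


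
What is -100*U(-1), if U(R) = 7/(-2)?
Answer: 350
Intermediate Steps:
U(R) = -7/2 (U(R) = 7*(-½) = -7/2)
-100*U(-1) = -100*(-7/2) = 350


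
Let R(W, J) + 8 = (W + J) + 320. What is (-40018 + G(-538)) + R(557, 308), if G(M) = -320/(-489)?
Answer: -18992929/489 ≈ -38840.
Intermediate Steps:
R(W, J) = 312 + J + W (R(W, J) = -8 + ((W + J) + 320) = -8 + ((J + W) + 320) = -8 + (320 + J + W) = 312 + J + W)
G(M) = 320/489 (G(M) = -320*(-1/489) = 320/489)
(-40018 + G(-538)) + R(557, 308) = (-40018 + 320/489) + (312 + 308 + 557) = -19568482/489 + 1177 = -18992929/489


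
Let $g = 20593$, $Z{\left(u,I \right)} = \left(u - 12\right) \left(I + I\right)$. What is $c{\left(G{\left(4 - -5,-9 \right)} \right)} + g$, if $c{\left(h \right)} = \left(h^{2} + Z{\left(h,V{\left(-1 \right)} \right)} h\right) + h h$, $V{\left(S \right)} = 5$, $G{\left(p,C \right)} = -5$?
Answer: $21493$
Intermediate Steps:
$Z{\left(u,I \right)} = 2 I \left(-12 + u\right)$ ($Z{\left(u,I \right)} = \left(-12 + u\right) 2 I = 2 I \left(-12 + u\right)$)
$c{\left(h \right)} = 2 h^{2} + h \left(-120 + 10 h\right)$ ($c{\left(h \right)} = \left(h^{2} + 2 \cdot 5 \left(-12 + h\right) h\right) + h h = \left(h^{2} + \left(-120 + 10 h\right) h\right) + h^{2} = \left(h^{2} + h \left(-120 + 10 h\right)\right) + h^{2} = 2 h^{2} + h \left(-120 + 10 h\right)$)
$c{\left(G{\left(4 - -5,-9 \right)} \right)} + g = 12 \left(-5\right) \left(-10 - 5\right) + 20593 = 12 \left(-5\right) \left(-15\right) + 20593 = 900 + 20593 = 21493$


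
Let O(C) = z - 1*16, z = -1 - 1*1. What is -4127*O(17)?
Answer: 74286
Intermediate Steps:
z = -2 (z = -1 - 1 = -2)
O(C) = -18 (O(C) = -2 - 1*16 = -2 - 16 = -18)
-4127*O(17) = -4127*(-18) = 74286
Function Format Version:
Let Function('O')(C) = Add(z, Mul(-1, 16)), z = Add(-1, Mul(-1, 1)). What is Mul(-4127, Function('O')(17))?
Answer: 74286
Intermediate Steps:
z = -2 (z = Add(-1, -1) = -2)
Function('O')(C) = -18 (Function('O')(C) = Add(-2, Mul(-1, 16)) = Add(-2, -16) = -18)
Mul(-4127, Function('O')(17)) = Mul(-4127, -18) = 74286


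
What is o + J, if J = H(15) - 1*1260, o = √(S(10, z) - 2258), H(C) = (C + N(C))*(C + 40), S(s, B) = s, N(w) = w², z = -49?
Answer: 11940 + 2*I*√562 ≈ 11940.0 + 47.413*I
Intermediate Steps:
H(C) = (40 + C)*(C + C²) (H(C) = (C + C²)*(C + 40) = (C + C²)*(40 + C) = (40 + C)*(C + C²))
o = 2*I*√562 (o = √(10 - 2258) = √(-2248) = 2*I*√562 ≈ 47.413*I)
J = 11940 (J = 15*(40 + 15² + 41*15) - 1*1260 = 15*(40 + 225 + 615) - 1260 = 15*880 - 1260 = 13200 - 1260 = 11940)
o + J = 2*I*√562 + 11940 = 11940 + 2*I*√562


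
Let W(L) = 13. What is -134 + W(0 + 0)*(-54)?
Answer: -836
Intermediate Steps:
-134 + W(0 + 0)*(-54) = -134 + 13*(-54) = -134 - 702 = -836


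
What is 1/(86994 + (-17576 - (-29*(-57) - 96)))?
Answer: 1/67861 ≈ 1.4736e-5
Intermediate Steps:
1/(86994 + (-17576 - (-29*(-57) - 96))) = 1/(86994 + (-17576 - (1653 - 96))) = 1/(86994 + (-17576 - 1*1557)) = 1/(86994 + (-17576 - 1557)) = 1/(86994 - 19133) = 1/67861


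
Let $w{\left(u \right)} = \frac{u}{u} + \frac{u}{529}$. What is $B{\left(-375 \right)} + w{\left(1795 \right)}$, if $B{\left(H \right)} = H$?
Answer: $- \frac{196051}{529} \approx -370.61$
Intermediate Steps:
$w{\left(u \right)} = 1 + \frac{u}{529}$ ($w{\left(u \right)} = 1 + u \frac{1}{529} = 1 + \frac{u}{529}$)
$B{\left(-375 \right)} + w{\left(1795 \right)} = -375 + \left(1 + \frac{1}{529} \cdot 1795\right) = -375 + \left(1 + \frac{1795}{529}\right) = -375 + \frac{2324}{529} = - \frac{196051}{529}$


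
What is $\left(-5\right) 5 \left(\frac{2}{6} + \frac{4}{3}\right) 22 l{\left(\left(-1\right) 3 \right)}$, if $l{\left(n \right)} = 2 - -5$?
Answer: $- \frac{19250}{3} \approx -6416.7$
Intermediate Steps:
$l{\left(n \right)} = 7$ ($l{\left(n \right)} = 2 + 5 = 7$)
$\left(-5\right) 5 \left(\frac{2}{6} + \frac{4}{3}\right) 22 l{\left(\left(-1\right) 3 \right)} = \left(-5\right) 5 \left(\frac{2}{6} + \frac{4}{3}\right) 22 \cdot 7 = - 25 \left(2 \cdot \frac{1}{6} + 4 \cdot \frac{1}{3}\right) 22 \cdot 7 = - 25 \left(\frac{1}{3} + \frac{4}{3}\right) 22 \cdot 7 = \left(-25\right) \frac{5}{3} \cdot 22 \cdot 7 = \left(- \frac{125}{3}\right) 22 \cdot 7 = \left(- \frac{2750}{3}\right) 7 = - \frac{19250}{3}$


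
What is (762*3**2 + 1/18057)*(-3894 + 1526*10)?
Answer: 1407507552962/18057 ≈ 7.7948e+7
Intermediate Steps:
(762*3**2 + 1/18057)*(-3894 + 1526*10) = (762*9 + 1/18057)*(-3894 + 15260) = (6858 + 1/18057)*11366 = (123834907/18057)*11366 = 1407507552962/18057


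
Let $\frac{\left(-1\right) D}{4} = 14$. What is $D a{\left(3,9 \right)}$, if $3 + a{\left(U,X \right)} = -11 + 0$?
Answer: $784$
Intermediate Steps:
$D = -56$ ($D = \left(-4\right) 14 = -56$)
$a{\left(U,X \right)} = -14$ ($a{\left(U,X \right)} = -3 + \left(-11 + 0\right) = -3 - 11 = -14$)
$D a{\left(3,9 \right)} = \left(-56\right) \left(-14\right) = 784$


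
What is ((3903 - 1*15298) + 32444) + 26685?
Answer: 47734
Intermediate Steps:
((3903 - 1*15298) + 32444) + 26685 = ((3903 - 15298) + 32444) + 26685 = (-11395 + 32444) + 26685 = 21049 + 26685 = 47734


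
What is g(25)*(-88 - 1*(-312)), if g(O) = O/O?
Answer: 224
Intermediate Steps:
g(O) = 1
g(25)*(-88 - 1*(-312)) = 1*(-88 - 1*(-312)) = 1*(-88 + 312) = 1*224 = 224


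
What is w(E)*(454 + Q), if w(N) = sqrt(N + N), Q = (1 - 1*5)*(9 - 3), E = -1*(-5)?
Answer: 430*sqrt(10) ≈ 1359.8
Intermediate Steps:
E = 5
Q = -24 (Q = (1 - 5)*6 = -4*6 = -24)
w(N) = sqrt(2)*sqrt(N) (w(N) = sqrt(2*N) = sqrt(2)*sqrt(N))
w(E)*(454 + Q) = (sqrt(2)*sqrt(5))*(454 - 24) = sqrt(10)*430 = 430*sqrt(10)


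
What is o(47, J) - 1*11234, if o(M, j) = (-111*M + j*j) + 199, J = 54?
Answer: -13336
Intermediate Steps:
o(M, j) = 199 + j**2 - 111*M (o(M, j) = (-111*M + j**2) + 199 = (j**2 - 111*M) + 199 = 199 + j**2 - 111*M)
o(47, J) - 1*11234 = (199 + 54**2 - 111*47) - 1*11234 = (199 + 2916 - 5217) - 11234 = -2102 - 11234 = -13336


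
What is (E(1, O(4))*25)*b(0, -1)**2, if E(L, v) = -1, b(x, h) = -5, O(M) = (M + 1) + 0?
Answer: -625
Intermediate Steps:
O(M) = 1 + M (O(M) = (1 + M) + 0 = 1 + M)
(E(1, O(4))*25)*b(0, -1)**2 = -1*25*(-5)**2 = -25*25 = -625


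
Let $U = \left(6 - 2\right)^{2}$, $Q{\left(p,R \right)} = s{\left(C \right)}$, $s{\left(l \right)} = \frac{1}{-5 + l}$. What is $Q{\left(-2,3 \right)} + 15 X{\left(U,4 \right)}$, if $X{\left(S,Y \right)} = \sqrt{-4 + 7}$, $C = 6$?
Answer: $1 + 15 \sqrt{3} \approx 26.981$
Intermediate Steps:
$Q{\left(p,R \right)} = 1$ ($Q{\left(p,R \right)} = \frac{1}{-5 + 6} = 1^{-1} = 1$)
$U = 16$ ($U = 4^{2} = 16$)
$X{\left(S,Y \right)} = \sqrt{3}$
$Q{\left(-2,3 \right)} + 15 X{\left(U,4 \right)} = 1 + 15 \sqrt{3}$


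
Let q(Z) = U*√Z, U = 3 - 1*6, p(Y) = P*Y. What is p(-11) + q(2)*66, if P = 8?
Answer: -88 - 198*√2 ≈ -368.01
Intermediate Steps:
p(Y) = 8*Y
U = -3 (U = 3 - 6 = -3)
q(Z) = -3*√Z
p(-11) + q(2)*66 = 8*(-11) - 3*√2*66 = -88 - 198*√2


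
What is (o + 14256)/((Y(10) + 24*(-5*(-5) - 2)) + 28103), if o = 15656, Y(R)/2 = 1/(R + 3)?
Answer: 388856/372517 ≈ 1.0439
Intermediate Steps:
Y(R) = 2/(3 + R) (Y(R) = 2/(R + 3) = 2/(3 + R))
(o + 14256)/((Y(10) + 24*(-5*(-5) - 2)) + 28103) = (15656 + 14256)/((2/(3 + 10) + 24*(-5*(-5) - 2)) + 28103) = 29912/((2/13 + 24*(25 - 2)) + 28103) = 29912/((2*(1/13) + 24*23) + 28103) = 29912/((2/13 + 552) + 28103) = 29912/(7178/13 + 28103) = 29912/(372517/13) = 29912*(13/372517) = 388856/372517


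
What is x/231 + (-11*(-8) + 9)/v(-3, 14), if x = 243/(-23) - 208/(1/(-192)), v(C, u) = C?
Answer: 746498/5313 ≈ 140.50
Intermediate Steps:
x = 918285/23 (x = 243*(-1/23) - 208/(-1/192) = -243/23 - 208*(-192) = -243/23 + 39936 = 918285/23 ≈ 39925.)
x/231 + (-11*(-8) + 9)/v(-3, 14) = (918285/23)/231 + (-11*(-8) + 9)/(-3) = (918285/23)*(1/231) + (88 + 9)*(-⅓) = 306095/1771 + 97*(-⅓) = 306095/1771 - 97/3 = 746498/5313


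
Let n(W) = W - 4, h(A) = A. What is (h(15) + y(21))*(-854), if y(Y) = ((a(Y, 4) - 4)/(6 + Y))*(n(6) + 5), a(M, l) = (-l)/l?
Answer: -315980/27 ≈ -11703.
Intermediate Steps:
n(W) = -4 + W
a(M, l) = -1
y(Y) = -35/(6 + Y) (y(Y) = ((-1 - 4)/(6 + Y))*((-4 + 6) + 5) = (-5/(6 + Y))*(2 + 5) = -5/(6 + Y)*7 = -35/(6 + Y))
(h(15) + y(21))*(-854) = (15 - 35/(6 + 21))*(-854) = (15 - 35/27)*(-854) = (370/27)*(-854) = -315980/27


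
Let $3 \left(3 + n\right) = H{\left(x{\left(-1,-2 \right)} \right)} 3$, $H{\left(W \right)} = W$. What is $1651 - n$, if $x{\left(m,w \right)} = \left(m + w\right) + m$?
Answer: $1658$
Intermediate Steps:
$x{\left(m,w \right)} = w + 2 m$
$n = -7$ ($n = -3 + \frac{\left(-2 + 2 \left(-1\right)\right) 3}{3} = -3 + \frac{\left(-2 - 2\right) 3}{3} = -3 + \frac{\left(-4\right) 3}{3} = -3 + \frac{1}{3} \left(-12\right) = -3 - 4 = -7$)
$1651 - n = 1651 - -7 = 1651 + 7 = 1658$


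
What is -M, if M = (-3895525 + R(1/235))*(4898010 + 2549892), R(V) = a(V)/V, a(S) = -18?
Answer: 29044993064010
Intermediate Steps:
R(V) = -18/V
M = -29044993064010 (M = (-3895525 - 18/(1/235))*(4898010 + 2549892) = (-3895525 - 18/1/235)*7447902 = (-3895525 - 18*235)*7447902 = (-3895525 - 4230)*7447902 = -3899755*7447902 = -29044993064010)
-M = -1*(-29044993064010) = 29044993064010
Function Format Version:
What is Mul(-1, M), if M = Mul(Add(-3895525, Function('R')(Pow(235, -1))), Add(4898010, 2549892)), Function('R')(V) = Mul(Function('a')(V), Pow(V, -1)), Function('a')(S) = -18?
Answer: 29044993064010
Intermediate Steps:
Function('R')(V) = Mul(-18, Pow(V, -1))
M = -29044993064010 (M = Mul(Add(-3895525, Mul(-18, Pow(Pow(235, -1), -1))), Add(4898010, 2549892)) = Mul(Add(-3895525, Mul(-18, Pow(Rational(1, 235), -1))), 7447902) = Mul(Add(-3895525, Mul(-18, 235)), 7447902) = Mul(Add(-3895525, -4230), 7447902) = Mul(-3899755, 7447902) = -29044993064010)
Mul(-1, M) = Mul(-1, -29044993064010) = 29044993064010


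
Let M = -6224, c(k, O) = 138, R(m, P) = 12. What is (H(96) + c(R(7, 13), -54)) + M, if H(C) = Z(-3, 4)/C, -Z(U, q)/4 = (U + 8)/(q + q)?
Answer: -1168517/192 ≈ -6086.0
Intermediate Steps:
Z(U, q) = -2*(8 + U)/q (Z(U, q) = -4*(U + 8)/(q + q) = -4*(8 + U)/(2*q) = -4*(8 + U)*1/(2*q) = -2*(8 + U)/q)
H(C) = -5/(2*C) (H(C) = (2*(-8 - 1*(-3))/4)/C = (2*(1/4)*(-8 + 3))/C = (2*(1/4)*(-5))/C = -5/(2*C))
(H(96) + c(R(7, 13), -54)) + M = (-5/2/96 + 138) - 6224 = (-5/2*1/96 + 138) - 6224 = (-5/192 + 138) - 6224 = 26491/192 - 6224 = -1168517/192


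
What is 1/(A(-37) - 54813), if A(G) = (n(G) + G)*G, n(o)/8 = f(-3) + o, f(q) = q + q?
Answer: -1/40716 ≈ -2.4560e-5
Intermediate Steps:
f(q) = 2*q
n(o) = -48 + 8*o (n(o) = 8*(2*(-3) + o) = 8*(-6 + o) = -48 + 8*o)
A(G) = G*(-48 + 9*G) (A(G) = ((-48 + 8*G) + G)*G = (-48 + 9*G)*G = G*(-48 + 9*G))
1/(A(-37) - 54813) = 1/(3*(-37)*(-16 + 3*(-37)) - 54813) = 1/(3*(-37)*(-16 - 111) - 54813) = 1/(3*(-37)*(-127) - 54813) = 1/(14097 - 54813) = 1/(-40716) = -1/40716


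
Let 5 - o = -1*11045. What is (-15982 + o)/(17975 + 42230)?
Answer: -4932/60205 ≈ -0.081920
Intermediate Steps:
o = 11050 (o = 5 - (-1)*11045 = 5 - 1*(-11045) = 5 + 11045 = 11050)
(-15982 + o)/(17975 + 42230) = (-15982 + 11050)/(17975 + 42230) = -4932/60205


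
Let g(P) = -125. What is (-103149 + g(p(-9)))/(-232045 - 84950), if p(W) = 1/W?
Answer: 103274/316995 ≈ 0.32579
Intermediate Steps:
(-103149 + g(p(-9)))/(-232045 - 84950) = (-103149 - 125)/(-232045 - 84950) = -103274/(-316995) = -103274*(-1/316995) = 103274/316995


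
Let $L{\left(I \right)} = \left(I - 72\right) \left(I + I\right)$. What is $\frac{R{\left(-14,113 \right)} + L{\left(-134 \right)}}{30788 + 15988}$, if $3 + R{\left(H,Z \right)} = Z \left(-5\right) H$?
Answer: $\frac{63115}{46776} \approx 1.3493$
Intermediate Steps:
$R{\left(H,Z \right)} = -3 - 5 H Z$ ($R{\left(H,Z \right)} = -3 + Z \left(-5\right) H = -3 + - 5 Z H = -3 - 5 H Z$)
$L{\left(I \right)} = 2 I \left(-72 + I\right)$ ($L{\left(I \right)} = \left(-72 + I\right) 2 I = 2 I \left(-72 + I\right)$)
$\frac{R{\left(-14,113 \right)} + L{\left(-134 \right)}}{30788 + 15988} = \frac{\left(-3 - \left(-70\right) 113\right) + 2 \left(-134\right) \left(-72 - 134\right)}{30788 + 15988} = \frac{\left(-3 + 7910\right) + 2 \left(-134\right) \left(-206\right)}{46776} = \left(7907 + 55208\right) \frac{1}{46776} = 63115 \cdot \frac{1}{46776} = \frac{63115}{46776}$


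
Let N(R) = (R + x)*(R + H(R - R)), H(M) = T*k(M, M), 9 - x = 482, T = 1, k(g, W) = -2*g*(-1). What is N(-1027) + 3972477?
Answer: 5512977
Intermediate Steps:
k(g, W) = 2*g
x = -473 (x = 9 - 1*482 = 9 - 482 = -473)
H(M) = 2*M (H(M) = 1*(2*M) = 2*M)
N(R) = R*(-473 + R) (N(R) = (R - 473)*(R + 2*(R - R)) = (-473 + R)*(R + 2*0) = (-473 + R)*(R + 0) = (-473 + R)*R = R*(-473 + R))
N(-1027) + 3972477 = -1027*(-473 - 1027) + 3972477 = -1027*(-1500) + 3972477 = 1540500 + 3972477 = 5512977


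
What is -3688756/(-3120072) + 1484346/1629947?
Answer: 2660935792211/1271387999046 ≈ 2.0929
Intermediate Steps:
-3688756/(-3120072) + 1484346/1629947 = -3688756*(-1/3120072) + 1484346*(1/1629947) = 922189/780018 + 1484346/1629947 = 2660935792211/1271387999046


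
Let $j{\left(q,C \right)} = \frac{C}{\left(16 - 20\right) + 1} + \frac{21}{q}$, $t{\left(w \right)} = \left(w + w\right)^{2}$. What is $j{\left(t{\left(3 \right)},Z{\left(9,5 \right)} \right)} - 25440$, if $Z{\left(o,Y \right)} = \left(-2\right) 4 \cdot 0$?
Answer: $- \frac{305273}{12} \approx -25439.0$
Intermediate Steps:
$Z{\left(o,Y \right)} = 0$ ($Z{\left(o,Y \right)} = \left(-8\right) 0 = 0$)
$t{\left(w \right)} = 4 w^{2}$ ($t{\left(w \right)} = \left(2 w\right)^{2} = 4 w^{2}$)
$j{\left(q,C \right)} = \frac{21}{q} - \frac{C}{3}$ ($j{\left(q,C \right)} = \frac{C}{-4 + 1} + \frac{21}{q} = \frac{C}{-3} + \frac{21}{q} = C \left(- \frac{1}{3}\right) + \frac{21}{q} = - \frac{C}{3} + \frac{21}{q} = \frac{21}{q} - \frac{C}{3}$)
$j{\left(t{\left(3 \right)},Z{\left(9,5 \right)} \right)} - 25440 = \left(\frac{21}{4 \cdot 3^{2}} - 0\right) - 25440 = \left(\frac{21}{4 \cdot 9} + 0\right) - 25440 = \left(\frac{21}{36} + 0\right) - 25440 = \left(21 \cdot \frac{1}{36} + 0\right) - 25440 = \left(\frac{7}{12} + 0\right) - 25440 = \frac{7}{12} - 25440 = - \frac{305273}{12}$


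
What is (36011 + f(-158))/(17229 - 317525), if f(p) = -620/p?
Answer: -2845179/23723384 ≈ -0.11993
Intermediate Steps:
(36011 + f(-158))/(17229 - 317525) = (36011 - 620/(-158))/(17229 - 317525) = (36011 - 620*(-1/158))/(-300296) = (36011 + 310/79)*(-1/300296) = (2845179/79)*(-1/300296) = -2845179/23723384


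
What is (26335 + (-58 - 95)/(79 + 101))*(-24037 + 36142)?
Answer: 1275099543/4 ≈ 3.1877e+8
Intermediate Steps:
(26335 + (-58 - 95)/(79 + 101))*(-24037 + 36142) = (26335 - 153/180)*12105 = (26335 + (1/180)*(-153))*12105 = (26335 - 17/20)*12105 = (526683/20)*12105 = 1275099543/4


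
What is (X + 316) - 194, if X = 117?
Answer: 239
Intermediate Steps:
(X + 316) - 194 = (117 + 316) - 194 = 433 - 194 = 239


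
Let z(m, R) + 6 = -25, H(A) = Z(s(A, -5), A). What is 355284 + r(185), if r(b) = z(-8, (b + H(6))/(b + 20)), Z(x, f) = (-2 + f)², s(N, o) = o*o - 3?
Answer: 355253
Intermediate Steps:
s(N, o) = -3 + o² (s(N, o) = o² - 3 = -3 + o²)
H(A) = (-2 + A)²
z(m, R) = -31 (z(m, R) = -6 - 25 = -31)
r(b) = -31
355284 + r(185) = 355284 - 31 = 355253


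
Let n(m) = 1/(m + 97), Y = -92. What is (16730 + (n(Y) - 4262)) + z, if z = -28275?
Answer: -79034/5 ≈ -15807.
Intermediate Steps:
n(m) = 1/(97 + m)
(16730 + (n(Y) - 4262)) + z = (16730 + (1/(97 - 92) - 4262)) - 28275 = (16730 + (1/5 - 4262)) - 28275 = (16730 + (⅕ - 4262)) - 28275 = (16730 - 21309/5) - 28275 = 62341/5 - 28275 = -79034/5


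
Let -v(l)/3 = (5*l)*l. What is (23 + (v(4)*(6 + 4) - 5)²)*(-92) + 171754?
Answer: -531960662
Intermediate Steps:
v(l) = -15*l² (v(l) = -3*5*l*l = -15*l²)
(23 + (v(4)*(6 + 4) - 5)²)*(-92) + 171754 = (23 + ((-15*4²)*(6 + 4) - 5)²)*(-92) + 171754 = (23 + (-15*16*10 - 5)²)*(-92) + 171754 = (23 + (-240*10 - 5)²)*(-92) + 171754 = (23 + (-2400 - 5)²)*(-92) + 171754 = (23 + (-2405)²)*(-92) + 171754 = (23 + 5784025)*(-92) + 171754 = 5784048*(-92) + 171754 = -532132416 + 171754 = -531960662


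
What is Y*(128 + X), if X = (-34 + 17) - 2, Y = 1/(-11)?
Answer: -109/11 ≈ -9.9091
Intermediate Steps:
Y = -1/11 ≈ -0.090909
X = -19 (X = -17 - 2 = -19)
Y*(128 + X) = -(128 - 19)/11 = -1/11*109 = -109/11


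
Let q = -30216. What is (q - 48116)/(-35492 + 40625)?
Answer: -78332/5133 ≈ -15.260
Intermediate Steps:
(q - 48116)/(-35492 + 40625) = (-30216 - 48116)/(-35492 + 40625) = -78332/5133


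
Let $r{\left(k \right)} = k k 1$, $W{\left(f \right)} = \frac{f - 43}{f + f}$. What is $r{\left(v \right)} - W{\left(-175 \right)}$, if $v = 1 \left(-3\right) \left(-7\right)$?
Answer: $\frac{77066}{175} \approx 440.38$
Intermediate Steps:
$W{\left(f \right)} = \frac{-43 + f}{2 f}$
$v = 21$ ($v = \left(-3\right) \left(-7\right) = 21$)
$r{\left(k \right)} = k^{2}$ ($r{\left(k \right)} = k^{2} \cdot 1 = k^{2}$)
$r{\left(v \right)} - W{\left(-175 \right)} = 21^{2} - \frac{-43 - 175}{2 \left(-175\right)} = 441 - \frac{1}{2} \left(- \frac{1}{175}\right) \left(-218\right) = 441 - \frac{109}{175} = \frac{77066}{175}$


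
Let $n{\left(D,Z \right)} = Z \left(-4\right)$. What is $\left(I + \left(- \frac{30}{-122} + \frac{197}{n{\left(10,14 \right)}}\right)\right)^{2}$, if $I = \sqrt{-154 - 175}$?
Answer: $\frac{\left(-11177 + 3416 i \sqrt{329}\right)^{2}}{11669056} \approx -318.29 - 118.7 i$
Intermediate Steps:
$n{\left(D,Z \right)} = - 4 Z$
$I = i \sqrt{329}$ ($I = \sqrt{-154 - 175} = \sqrt{-329} = i \sqrt{329} \approx 18.138 i$)
$\left(I + \left(- \frac{30}{-122} + \frac{197}{n{\left(10,14 \right)}}\right)\right)^{2} = \left(i \sqrt{329} + \left(- \frac{30}{-122} + \frac{197}{\left(-4\right) 14}\right)\right)^{2} = \left(i \sqrt{329} + \left(\left(-30\right) \left(- \frac{1}{122}\right) + \frac{197}{-56}\right)\right)^{2} = \left(i \sqrt{329} + \left(\frac{15}{61} + 197 \left(- \frac{1}{56}\right)\right)\right)^{2} = \left(i \sqrt{329} + \left(\frac{15}{61} - \frac{197}{56}\right)\right)^{2} = \left(i \sqrt{329} - \frac{11177}{3416}\right)^{2} = \left(- \frac{11177}{3416} + i \sqrt{329}\right)^{2}$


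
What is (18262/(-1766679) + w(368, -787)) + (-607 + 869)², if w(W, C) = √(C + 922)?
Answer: 121271895014/1766679 + 3*√15 ≈ 68656.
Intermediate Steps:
w(W, C) = √(922 + C)
(18262/(-1766679) + w(368, -787)) + (-607 + 869)² = (18262/(-1766679) + √(922 - 787)) + (-607 + 869)² = (18262*(-1/1766679) + √135) + 262² = (-18262/1766679 + 3*√15) + 68644 = 121271895014/1766679 + 3*√15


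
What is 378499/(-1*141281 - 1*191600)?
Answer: -378499/332881 ≈ -1.1370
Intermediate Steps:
378499/(-1*141281 - 1*191600) = 378499/(-141281 - 191600) = 378499/(-332881) = 378499*(-1/332881) = -378499/332881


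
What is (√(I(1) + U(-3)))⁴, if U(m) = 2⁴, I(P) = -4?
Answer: 144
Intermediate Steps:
U(m) = 16
(√(I(1) + U(-3)))⁴ = (√(-4 + 16))⁴ = (√12)⁴ = (2*√3)⁴ = 144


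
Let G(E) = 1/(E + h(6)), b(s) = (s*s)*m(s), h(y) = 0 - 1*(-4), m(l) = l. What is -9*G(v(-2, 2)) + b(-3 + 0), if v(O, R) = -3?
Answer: -36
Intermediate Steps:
h(y) = 4 (h(y) = 0 + 4 = 4)
b(s) = s³ (b(s) = (s*s)*s = s²*s = s³)
G(E) = 1/(4 + E) (G(E) = 1/(E + 4) = 1/(4 + E))
-9*G(v(-2, 2)) + b(-3 + 0) = -9/(4 - 3) + (-3 + 0)³ = -9/1 + (-3)³ = -9*1 - 27 = -9 - 27 = -36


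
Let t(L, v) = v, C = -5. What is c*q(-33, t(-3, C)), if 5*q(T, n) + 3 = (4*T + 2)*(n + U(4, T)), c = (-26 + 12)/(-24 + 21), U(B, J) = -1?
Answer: 3626/5 ≈ 725.20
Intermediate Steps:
c = 14/3 (c = -14/(-3) = -14*(-⅓) = 14/3 ≈ 4.6667)
q(T, n) = -⅗ + (-1 + n)*(2 + 4*T)/5 (q(T, n) = -⅗ + ((4*T + 2)*(n - 1))/5 = -⅗ + ((2 + 4*T)*(-1 + n))/5 = -⅗ + ((-1 + n)*(2 + 4*T))/5 = -⅗ + (-1 + n)*(2 + 4*T)/5)
c*q(-33, t(-3, C)) = 14*(-1 - ⅘*(-33) + (⅖)*(-5) + (⅘)*(-33)*(-5))/3 = 14*(-1 + 132/5 - 2 + 132)/3 = (14/3)*(777/5) = 3626/5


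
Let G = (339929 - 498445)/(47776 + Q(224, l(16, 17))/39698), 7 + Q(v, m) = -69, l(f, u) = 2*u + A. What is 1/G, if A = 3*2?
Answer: -474152893/1573192042 ≈ -0.30140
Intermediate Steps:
A = 6
l(f, u) = 6 + 2*u (l(f, u) = 2*u + 6 = 6 + 2*u)
Q(v, m) = -76 (Q(v, m) = -7 - 69 = -76)
G = -1573192042/474152893 (G = (339929 - 498445)/(47776 - 76/39698) = -158516/(47776 - 76*1/39698) = -158516/(47776 - 38/19849) = -158516/948305786/19849 = -158516*19849/948305786 = -1573192042/474152893 ≈ -3.3179)
1/G = 1/(-1573192042/474152893) = -474152893/1573192042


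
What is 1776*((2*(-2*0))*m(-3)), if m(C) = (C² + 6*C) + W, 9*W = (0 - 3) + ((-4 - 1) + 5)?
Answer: 0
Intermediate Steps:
W = -⅓ (W = ((0 - 3) + ((-4 - 1) + 5))/9 = (-3 + (-5 + 5))/9 = (-3 + 0)/9 = (⅑)*(-3) = -⅓ ≈ -0.33333)
m(C) = -⅓ + C² + 6*C (m(C) = (C² + 6*C) - ⅓ = -⅓ + C² + 6*C)
1776*((2*(-2*0))*m(-3)) = 1776*((2*(-2*0))*(-⅓ + (-3)² + 6*(-3))) = 1776*((2*0)*(-⅓ + 9 - 18)) = 1776*(0*(-28/3)) = 1776*0 = 0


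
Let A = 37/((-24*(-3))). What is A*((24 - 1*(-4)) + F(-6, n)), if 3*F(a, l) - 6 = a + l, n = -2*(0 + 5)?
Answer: 1369/108 ≈ 12.676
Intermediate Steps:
A = 37/72 ≈ 0.51389
n = -10 (n = -2*5 = -10)
F(a, l) = 2 + a/3 + l/3 (F(a, l) = 2 + (a + l)/3 = 2 + (a/3 + l/3) = 2 + a/3 + l/3)
A*((24 - 1*(-4)) + F(-6, n)) = 37*((24 - 1*(-4)) + (2 + (1/3)*(-6) + (1/3)*(-10)))/72 = 37*((24 + 4) + (2 - 2 - 10/3))/72 = 37*(28 - 10/3)/72 = (37/72)*(74/3) = 1369/108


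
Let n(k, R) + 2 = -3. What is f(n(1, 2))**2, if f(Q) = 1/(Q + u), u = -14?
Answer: 1/361 ≈ 0.0027701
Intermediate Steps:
n(k, R) = -5 (n(k, R) = -2 - 3 = -5)
f(Q) = 1/(-14 + Q) (f(Q) = 1/(Q - 14) = 1/(-14 + Q))
f(n(1, 2))**2 = (1/(-14 - 5))**2 = (1/(-19))**2 = (-1/19)**2 = 1/361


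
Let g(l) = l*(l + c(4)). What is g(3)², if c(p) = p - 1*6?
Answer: 9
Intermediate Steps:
c(p) = -6 + p (c(p) = p - 6 = -6 + p)
g(l) = l*(-2 + l) (g(l) = l*(l + (-6 + 4)) = l*(l - 2) = l*(-2 + l))
g(3)² = (3*(-2 + 3))² = (3*1)² = 3² = 9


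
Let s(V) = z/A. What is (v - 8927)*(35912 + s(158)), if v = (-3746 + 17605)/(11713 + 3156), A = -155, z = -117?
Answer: -738792312716808/2304695 ≈ -3.2056e+8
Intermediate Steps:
s(V) = 117/155 (s(V) = -117/(-155) = -117*(-1/155) = 117/155)
v = 13859/14869 ≈ 0.93207
(v - 8927)*(35912 + s(158)) = (13859/14869 - 8927)*(35912 + 117/155) = -132721704/14869*5566477/155 = -738792312716808/2304695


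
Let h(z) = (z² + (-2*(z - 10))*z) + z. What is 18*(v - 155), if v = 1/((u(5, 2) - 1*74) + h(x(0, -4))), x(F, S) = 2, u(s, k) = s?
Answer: -86508/31 ≈ -2790.6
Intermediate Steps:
h(z) = z + z² + z*(20 - 2*z) (h(z) = (z² + (-2*(-10 + z))*z) + z = (z² + (20 - 2*z)*z) + z = (z² + z*(20 - 2*z)) + z = z + z² + z*(20 - 2*z))
v = -1/31 (v = 1/((5 - 1*74) + 2*(21 - 1*2)) = 1/((5 - 74) + 2*(21 - 2)) = 1/(-69 + 2*19) = 1/(-69 + 38) = 1/(-31) = -1/31 ≈ -0.032258)
18*(v - 155) = 18*(-1/31 - 155) = 18*(-4806/31) = -86508/31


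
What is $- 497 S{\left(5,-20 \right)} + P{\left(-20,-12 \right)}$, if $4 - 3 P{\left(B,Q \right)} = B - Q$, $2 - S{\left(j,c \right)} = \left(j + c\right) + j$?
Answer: $-5960$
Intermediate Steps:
$S{\left(j,c \right)} = 2 - c - 2 j$ ($S{\left(j,c \right)} = 2 - \left(\left(j + c\right) + j\right) = 2 - \left(\left(c + j\right) + j\right) = 2 - \left(c + 2 j\right) = 2 - c - 2 j$)
$P{\left(B,Q \right)} = \frac{4}{3} - \frac{B}{3} + \frac{Q}{3}$ ($P{\left(B,Q \right)} = \frac{4}{3} - \frac{B - Q}{3} = \frac{4}{3} - \left(- \frac{Q}{3} + \frac{B}{3}\right) = \frac{4}{3} - \frac{B}{3} + \frac{Q}{3}$)
$- 497 S{\left(5,-20 \right)} + P{\left(-20,-12 \right)} = - 497 \left(2 - -20 - 10\right) + \left(\frac{4}{3} - - \frac{20}{3} + \frac{1}{3} \left(-12\right)\right) = - 497 \left(2 + 20 - 10\right) + \left(\frac{4}{3} + \frac{20}{3} - 4\right) = \left(-497\right) 12 + 4 = -5964 + 4 = -5960$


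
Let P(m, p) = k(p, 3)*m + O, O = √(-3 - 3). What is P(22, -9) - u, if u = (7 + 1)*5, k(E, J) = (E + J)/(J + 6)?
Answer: -164/3 + I*√6 ≈ -54.667 + 2.4495*I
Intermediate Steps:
O = I*√6 (O = √(-6) = I*√6 ≈ 2.4495*I)
k(E, J) = (E + J)/(6 + J)
P(m, p) = I*√6 + m*(⅓ + p/9) (P(m, p) = ((p + 3)/(6 + 3))*m + I*√6 = ((3 + p)/9)*m + I*√6 = (⅓ + p/9)*m + I*√6 = m*(⅓ + p/9) + I*√6 = I*√6 + m*(⅓ + p/9))
u = 40 (u = 8*5 = 40)
P(22, -9) - u = (I*√6 + (⅑)*22*(3 - 9)) - 1*40 = (I*√6 + (⅑)*22*(-6)) - 40 = (I*√6 - 44/3) - 40 = (-44/3 + I*√6) - 40 = -164/3 + I*√6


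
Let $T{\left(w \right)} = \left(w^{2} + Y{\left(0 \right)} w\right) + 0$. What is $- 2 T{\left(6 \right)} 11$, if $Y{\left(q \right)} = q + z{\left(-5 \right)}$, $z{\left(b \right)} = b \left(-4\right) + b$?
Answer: $-2772$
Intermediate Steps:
$z{\left(b \right)} = - 3 b$ ($z{\left(b \right)} = - 4 b + b = - 3 b$)
$Y{\left(q \right)} = 15 + q$ ($Y{\left(q \right)} = q - -15 = q + 15 = 15 + q$)
$T{\left(w \right)} = w^{2} + 15 w$ ($T{\left(w \right)} = \left(w^{2} + \left(15 + 0\right) w\right) + 0 = \left(w^{2} + 15 w\right) + 0 = w^{2} + 15 w$)
$- 2 T{\left(6 \right)} 11 = - 2 \cdot 6 \left(15 + 6\right) 11 = - 2 \cdot 6 \cdot 21 \cdot 11 = \left(-2\right) 126 \cdot 11 = \left(-252\right) 11 = -2772$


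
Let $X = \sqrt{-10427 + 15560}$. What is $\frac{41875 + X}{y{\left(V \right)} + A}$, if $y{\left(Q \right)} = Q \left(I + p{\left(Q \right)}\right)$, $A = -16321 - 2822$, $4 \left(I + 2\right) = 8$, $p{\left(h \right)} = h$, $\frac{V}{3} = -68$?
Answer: $\frac{41875}{22473} + \frac{\sqrt{5133}}{22473} \approx 1.8665$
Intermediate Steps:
$V = -204$ ($V = 3 \left(-68\right) = -204$)
$I = 0$ ($I = -2 + \frac{1}{4} \cdot 8 = -2 + 2 = 0$)
$A = -19143$
$y{\left(Q \right)} = Q^{2}$ ($y{\left(Q \right)} = Q \left(0 + Q\right) = Q Q = Q^{2}$)
$X = \sqrt{5133} \approx 71.645$
$\frac{41875 + X}{y{\left(V \right)} + A} = \frac{41875 + \sqrt{5133}}{\left(-204\right)^{2} - 19143} = \frac{41875 + \sqrt{5133}}{41616 - 19143} = \frac{41875 + \sqrt{5133}}{22473} = \left(41875 + \sqrt{5133}\right) \frac{1}{22473} = \frac{41875}{22473} + \frac{\sqrt{5133}}{22473}$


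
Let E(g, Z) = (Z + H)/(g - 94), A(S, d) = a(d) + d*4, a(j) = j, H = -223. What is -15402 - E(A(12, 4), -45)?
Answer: -570008/37 ≈ -15406.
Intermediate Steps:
A(S, d) = 5*d (A(S, d) = d + d*4 = d + 4*d = 5*d)
E(g, Z) = (-223 + Z)/(-94 + g) (E(g, Z) = (Z - 223)/(g - 94) = (-223 + Z)/(-94 + g))
-15402 - E(A(12, 4), -45) = -15402 - (-223 - 45)/(-94 + 5*4) = -15402 - (-268)/(-94 + 20) = -15402 - (-268)/(-74) = -15402 - (-1)*(-268)/74 = -15402 - 1*134/37 = -15402 - 134/37 = -570008/37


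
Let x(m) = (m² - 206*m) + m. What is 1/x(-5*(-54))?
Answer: 1/17550 ≈ 5.6980e-5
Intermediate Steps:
x(m) = m² - 205*m
1/x(-5*(-54)) = 1/((-5*(-54))*(-205 - 5*(-54))) = 1/(270*(-205 + 270)) = 1/(270*65) = 1/17550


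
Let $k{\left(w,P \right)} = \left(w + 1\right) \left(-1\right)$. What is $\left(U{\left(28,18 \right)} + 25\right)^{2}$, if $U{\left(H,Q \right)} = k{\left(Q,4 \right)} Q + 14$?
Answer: $91809$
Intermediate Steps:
$k{\left(w,P \right)} = -1 - w$ ($k{\left(w,P \right)} = \left(1 + w\right) \left(-1\right) = -1 - w$)
$U{\left(H,Q \right)} = 14 + Q \left(-1 - Q\right)$ ($U{\left(H,Q \right)} = \left(-1 - Q\right) Q + 14 = Q \left(-1 - Q\right) + 14 = 14 + Q \left(-1 - Q\right)$)
$\left(U{\left(28,18 \right)} + 25\right)^{2} = \left(\left(14 - 18 \left(1 + 18\right)\right) + 25\right)^{2} = \left(\left(14 - 18 \cdot 19\right) + 25\right)^{2} = \left(\left(14 - 342\right) + 25\right)^{2} = \left(-328 + 25\right)^{2} = \left(-303\right)^{2} = 91809$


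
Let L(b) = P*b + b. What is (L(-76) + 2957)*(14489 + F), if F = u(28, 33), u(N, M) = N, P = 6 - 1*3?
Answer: 38513601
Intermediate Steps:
P = 3 (P = 6 - 3 = 3)
F = 28
L(b) = 4*b (L(b) = 3*b + b = 4*b)
(L(-76) + 2957)*(14489 + F) = (4*(-76) + 2957)*(14489 + 28) = (-304 + 2957)*14517 = 2653*14517 = 38513601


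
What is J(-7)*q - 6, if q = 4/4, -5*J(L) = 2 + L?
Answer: -5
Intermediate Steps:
J(L) = -⅖ - L/5 (J(L) = -(2 + L)/5 = -⅖ - L/5)
q = 1 (q = 4*(¼) = 1)
J(-7)*q - 6 = (-⅖ - ⅕*(-7))*1 - 6 = (-⅖ + 7/5)*1 - 6 = 1*1 - 6 = 1 - 6 = -5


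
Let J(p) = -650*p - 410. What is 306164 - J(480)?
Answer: 618574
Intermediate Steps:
J(p) = -410 - 650*p
306164 - J(480) = 306164 - (-410 - 650*480) = 306164 - (-410 - 312000) = 306164 - 1*(-312410) = 306164 + 312410 = 618574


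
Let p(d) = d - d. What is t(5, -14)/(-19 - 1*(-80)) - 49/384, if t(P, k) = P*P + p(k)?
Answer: 6611/23424 ≈ 0.28223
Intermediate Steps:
p(d) = 0
t(P, k) = P² (t(P, k) = P*P + 0 = P² + 0 = P²)
t(5, -14)/(-19 - 1*(-80)) - 49/384 = 5²/(-19 - 1*(-80)) - 49/384 = 25/(-19 + 80) - 49*1/384 = 25/61 - 49/384 = 6611/23424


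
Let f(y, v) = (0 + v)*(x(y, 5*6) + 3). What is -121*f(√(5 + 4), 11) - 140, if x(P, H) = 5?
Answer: -10788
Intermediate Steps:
f(y, v) = 8*v (f(y, v) = (0 + v)*(5 + 3) = v*8 = 8*v)
-121*f(√(5 + 4), 11) - 140 = -968*11 - 140 = -121*88 - 140 = -10648 - 140 = -10788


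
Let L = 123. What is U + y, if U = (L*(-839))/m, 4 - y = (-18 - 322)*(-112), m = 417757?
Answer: -15906618729/417757 ≈ -38076.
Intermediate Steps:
y = -38076 (y = 4 - (-18 - 322)*(-112) = 4 - (-340)*(-112) = 4 - 1*38080 = 4 - 38080 = -38076)
U = -103197/417757 (U = (123*(-839))/417757 = -103197*1/417757 = -103197/417757 ≈ -0.24703)
U + y = -103197/417757 - 38076 = -15906618729/417757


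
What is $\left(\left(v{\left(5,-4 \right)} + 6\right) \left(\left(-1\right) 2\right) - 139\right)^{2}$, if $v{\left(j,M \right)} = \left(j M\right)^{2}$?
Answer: $904401$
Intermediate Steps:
$v{\left(j,M \right)} = M^{2} j^{2}$ ($v{\left(j,M \right)} = \left(M j\right)^{2} = M^{2} j^{2}$)
$\left(\left(v{\left(5,-4 \right)} + 6\right) \left(\left(-1\right) 2\right) - 139\right)^{2} = \left(\left(\left(-4\right)^{2} \cdot 5^{2} + 6\right) \left(\left(-1\right) 2\right) - 139\right)^{2} = \left(\left(16 \cdot 25 + 6\right) \left(-2\right) - 139\right)^{2} = \left(\left(400 + 6\right) \left(-2\right) - 139\right)^{2} = \left(406 \left(-2\right) - 139\right)^{2} = \left(-812 - 139\right)^{2} = \left(-951\right)^{2} = 904401$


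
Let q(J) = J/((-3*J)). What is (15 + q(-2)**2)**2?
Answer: 18496/81 ≈ 228.35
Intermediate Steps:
q(J) = -1/3 (q(J) = J*(-1/(3*J)) = -1/3)
(15 + q(-2)**2)**2 = (15 + (-1/3)**2)**2 = (15 + 1/9)**2 = (136/9)**2 = 18496/81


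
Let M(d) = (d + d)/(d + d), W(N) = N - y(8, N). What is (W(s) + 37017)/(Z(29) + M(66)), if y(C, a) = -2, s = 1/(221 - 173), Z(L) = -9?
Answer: -1776913/384 ≈ -4627.4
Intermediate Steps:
s = 1/48 ≈ 0.020833
W(N) = 2 + N (W(N) = N - 1*(-2) = N + 2 = 2 + N)
M(d) = 1 (M(d) = (2*d)/((2*d)) = (2*d)*(1/(2*d)) = 1)
(W(s) + 37017)/(Z(29) + M(66)) = ((2 + 1/48) + 37017)/(-9 + 1) = (97/48 + 37017)/(-8) = (1776913/48)*(-⅛) = -1776913/384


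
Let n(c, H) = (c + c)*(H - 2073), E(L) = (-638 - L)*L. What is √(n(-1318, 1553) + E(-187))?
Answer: 3*√161673 ≈ 1206.3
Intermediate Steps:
E(L) = L*(-638 - L)
n(c, H) = 2*c*(-2073 + H) (n(c, H) = (2*c)*(-2073 + H) = 2*c*(-2073 + H))
√(n(-1318, 1553) + E(-187)) = √(2*(-1318)*(-2073 + 1553) - 1*(-187)*(638 - 187)) = √(2*(-1318)*(-520) - 1*(-187)*451) = √(1370720 + 84337) = √1455057 = 3*√161673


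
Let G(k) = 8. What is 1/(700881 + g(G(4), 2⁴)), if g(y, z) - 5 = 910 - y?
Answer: 1/701788 ≈ 1.4249e-6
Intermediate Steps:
g(y, z) = 915 - y (g(y, z) = 5 + (910 - y) = 915 - y)
1/(700881 + g(G(4), 2⁴)) = 1/(700881 + (915 - 1*8)) = 1/(700881 + (915 - 8)) = 1/(700881 + 907) = 1/701788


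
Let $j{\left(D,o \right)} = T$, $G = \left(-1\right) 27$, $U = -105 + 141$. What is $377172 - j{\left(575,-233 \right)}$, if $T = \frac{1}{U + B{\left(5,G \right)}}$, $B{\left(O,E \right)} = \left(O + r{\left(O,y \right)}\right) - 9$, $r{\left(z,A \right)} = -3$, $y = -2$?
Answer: $\frac{10937987}{29} \approx 3.7717 \cdot 10^{5}$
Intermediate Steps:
$U = 36$
$G = -27$
$B{\left(O,E \right)} = -12 + O$ ($B{\left(O,E \right)} = \left(O - 3\right) - 9 = \left(-3 + O\right) - 9 = -12 + O$)
$T = \frac{1}{29}$ ($T = \frac{1}{36 + \left(-12 + 5\right)} = \frac{1}{36 - 7} = \frac{1}{29} \approx 0.034483$)
$j{\left(D,o \right)} = \frac{1}{29}$
$377172 - j{\left(575,-233 \right)} = 377172 - \frac{1}{29} = \frac{10937987}{29}$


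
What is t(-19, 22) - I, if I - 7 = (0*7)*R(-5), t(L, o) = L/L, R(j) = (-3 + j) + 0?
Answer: -6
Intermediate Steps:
R(j) = -3 + j
t(L, o) = 1
I = 7 (I = 7 + (0*7)*(-3 - 5) = 7 + 0*(-8) = 7 + 0 = 7)
t(-19, 22) - I = 1 - 1*7 = 1 - 7 = -6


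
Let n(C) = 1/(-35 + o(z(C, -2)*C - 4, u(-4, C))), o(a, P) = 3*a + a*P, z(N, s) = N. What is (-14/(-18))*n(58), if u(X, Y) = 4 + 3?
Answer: 1/43155 ≈ 2.3172e-5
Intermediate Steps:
u(X, Y) = 7
o(a, P) = 3*a + P*a
n(C) = 1/(-75 + 10*C²) (n(C) = 1/(-35 + (C*C - 4)*(3 + 7)) = 1/(-35 + (C² - 4)*10) = 1/(-35 + (-4 + C²)*10) = 1/(-35 + (-40 + 10*C²)) = 1/(-75 + 10*C²))
(-14/(-18))*n(58) = (-14/(-18))*(1/(5*(-15 + 2*58²))) = (-14*(-1/18))*(1/(5*(-15 + 2*3364))) = 7*(1/(5*(-15 + 6728)))/9 = 7*((⅕)/6713)/9 = 7*((⅕)*(1/6713))/9 = (7/9)*(1/33565) = 1/43155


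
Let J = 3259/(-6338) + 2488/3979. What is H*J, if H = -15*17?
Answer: -714352665/25218902 ≈ -28.326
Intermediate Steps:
H = -255
J = 2801383/25218902 (J = 3259*(-1/6338) + 2488*(1/3979) = -3259/6338 + 2488/3979 = 2801383/25218902 ≈ 0.11108)
H*J = -255*2801383/25218902 = -714352665/25218902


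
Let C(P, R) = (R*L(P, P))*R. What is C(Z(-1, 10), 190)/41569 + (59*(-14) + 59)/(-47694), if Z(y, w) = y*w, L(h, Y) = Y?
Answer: -17185650577/1982591886 ≈ -8.6683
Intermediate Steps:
Z(y, w) = w*y
C(P, R) = P*R**2 (C(P, R) = (R*P)*R = (P*R)*R = P*R**2)
C(Z(-1, 10), 190)/41569 + (59*(-14) + 59)/(-47694) = ((10*(-1))*190**2)/41569 + (59*(-14) + 59)/(-47694) = -10*36100*(1/41569) + (-826 + 59)*(-1/47694) = -361000*1/41569 - 767*(-1/47694) = -361000/41569 + 767/47694 = -17185650577/1982591886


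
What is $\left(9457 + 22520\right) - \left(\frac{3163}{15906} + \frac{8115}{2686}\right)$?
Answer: $\frac{341508074531}{10680879} \approx 31974.0$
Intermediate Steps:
$\left(9457 + 22520\right) - \left(\frac{3163}{15906} + \frac{8115}{2686}\right) = 31977 - \frac{34393252}{10680879} = \frac{341508074531}{10680879}$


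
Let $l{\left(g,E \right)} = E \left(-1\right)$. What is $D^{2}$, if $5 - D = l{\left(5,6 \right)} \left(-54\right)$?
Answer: $101761$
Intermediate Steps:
$l{\left(g,E \right)} = - E$
$D = -319$ ($D = 5 - \left(-1\right) 6 \left(-54\right) = 5 - \left(-6\right) \left(-54\right) = 5 - 324 = -319$)
$D^{2} = \left(-319\right)^{2} = 101761$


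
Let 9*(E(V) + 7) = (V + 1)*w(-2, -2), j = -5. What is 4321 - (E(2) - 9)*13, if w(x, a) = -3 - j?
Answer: 13561/3 ≈ 4520.3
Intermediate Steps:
w(x, a) = 2 (w(x, a) = -3 - 1*(-5) = -3 + 5 = 2)
E(V) = -61/9 + 2*V/9 (E(V) = -7 + ((V + 1)*2)/9 = -7 + ((1 + V)*2)/9 = -7 + (2 + 2*V)/9 = -7 + (2/9 + 2*V/9) = -61/9 + 2*V/9)
4321 - (E(2) - 9)*13 = 4321 - ((-61/9 + (2/9)*2) - 9)*13 = 4321 - ((-61/9 + 4/9) - 9)*13 = 4321 - (-19/3 - 9)*13 = 4321 - (-46)*13/3 = 4321 - 1*(-598/3) = 4321 + 598/3 = 13561/3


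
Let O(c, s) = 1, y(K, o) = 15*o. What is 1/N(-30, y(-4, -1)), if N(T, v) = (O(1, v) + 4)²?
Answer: 1/25 ≈ 0.040000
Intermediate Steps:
N(T, v) = 25 (N(T, v) = (1 + 4)² = 5² = 25)
1/N(-30, y(-4, -1)) = 1/25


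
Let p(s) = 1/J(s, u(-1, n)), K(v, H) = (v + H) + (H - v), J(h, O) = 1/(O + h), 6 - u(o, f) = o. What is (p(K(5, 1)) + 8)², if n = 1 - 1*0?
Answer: 289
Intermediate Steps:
n = 1 (n = 1 + 0 = 1)
u(o, f) = 6 - o
K(v, H) = 2*H (K(v, H) = (H + v) + (H - v) = 2*H)
p(s) = 7 + s (p(s) = 1/(1/((6 - 1*(-1)) + s)) = 1/(1/((6 + 1) + s)) = 1/(1/(7 + s)) = 7 + s)
(p(K(5, 1)) + 8)² = ((7 + 2*1) + 8)² = ((7 + 2) + 8)² = (9 + 8)² = 17² = 289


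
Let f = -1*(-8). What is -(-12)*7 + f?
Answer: 92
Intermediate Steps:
f = 8
-(-12)*7 + f = -(-12)*7 + 8 = -4*(-21) + 8 = 84 + 8 = 92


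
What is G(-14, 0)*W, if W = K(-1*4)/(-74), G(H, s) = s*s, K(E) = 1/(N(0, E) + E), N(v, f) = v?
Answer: 0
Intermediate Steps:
K(E) = 1/E (K(E) = 1/(0 + E) = 1/E)
G(H, s) = s**2
W = 1/296 (W = 1/(-1*4*(-74)) = -1/74/(-4) = -1/4*(-1/74) = 1/296 ≈ 0.0033784)
G(-14, 0)*W = 0**2*(1/296) = 0*(1/296) = 0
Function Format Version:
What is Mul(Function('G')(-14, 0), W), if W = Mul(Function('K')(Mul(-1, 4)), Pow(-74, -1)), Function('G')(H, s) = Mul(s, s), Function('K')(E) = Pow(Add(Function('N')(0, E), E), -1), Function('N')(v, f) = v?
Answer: 0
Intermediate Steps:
Function('K')(E) = Pow(E, -1) (Function('K')(E) = Pow(Add(0, E), -1) = Pow(E, -1))
Function('G')(H, s) = Pow(s, 2)
W = Rational(1, 296) (W = Mul(Pow(Mul(-1, 4), -1), Pow(-74, -1)) = Mul(Pow(-4, -1), Rational(-1, 74)) = Mul(Rational(-1, 4), Rational(-1, 74)) = Rational(1, 296) ≈ 0.0033784)
Mul(Function('G')(-14, 0), W) = Mul(Pow(0, 2), Rational(1, 296)) = Mul(0, Rational(1, 296)) = 0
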